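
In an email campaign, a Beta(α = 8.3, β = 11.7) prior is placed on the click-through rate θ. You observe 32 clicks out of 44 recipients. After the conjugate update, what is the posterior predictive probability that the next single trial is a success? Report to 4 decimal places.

The Beta prior is conjugate to a Binomial/Bernoulli likelihood; the update adds successes to α and failures to β.
Posterior: Beta(α+k, β+n−k) = Beta(8.3+32, 11.7+12) = Beta(40.3, 23.7).
For a single future Bernoulli trial, P(success | data) = α/(α+β) = 0.6297.

0.6297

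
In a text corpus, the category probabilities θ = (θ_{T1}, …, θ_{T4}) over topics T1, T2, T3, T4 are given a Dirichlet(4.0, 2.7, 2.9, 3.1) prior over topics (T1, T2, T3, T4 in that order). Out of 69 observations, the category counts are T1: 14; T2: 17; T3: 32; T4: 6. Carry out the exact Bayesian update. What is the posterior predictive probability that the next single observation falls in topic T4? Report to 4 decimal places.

The Dirichlet prior is conjugate to the Multinomial likelihood: each posterior αⱼ = prior αⱼ + observed count nⱼ.
Posterior concentration: (18.0, 19.7, 34.9, 9.1), total = 81.7.
P(next = T4 | data) = α_{T4}/Σα = 0.1114.

0.1114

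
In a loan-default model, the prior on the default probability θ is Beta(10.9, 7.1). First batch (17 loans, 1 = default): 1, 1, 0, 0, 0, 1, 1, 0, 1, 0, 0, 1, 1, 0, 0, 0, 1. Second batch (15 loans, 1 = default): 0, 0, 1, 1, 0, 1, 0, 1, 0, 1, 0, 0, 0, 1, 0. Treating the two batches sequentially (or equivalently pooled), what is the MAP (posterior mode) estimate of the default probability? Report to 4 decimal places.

The Beta prior is conjugate to a Binomial/Bernoulli likelihood; the update adds successes to α and failures to β.
After batch 1: Beta(10.9+8, 7.1+9) = Beta(18.9, 16.1).
After batch 2: Beta(18.9+6, 16.1+9) = Beta(24.9, 25.1).
Mode of Beta(a,b) for a,b>1 is (a−1)/(a+b−2) = 23.9/48.0 = 0.4979.

0.4979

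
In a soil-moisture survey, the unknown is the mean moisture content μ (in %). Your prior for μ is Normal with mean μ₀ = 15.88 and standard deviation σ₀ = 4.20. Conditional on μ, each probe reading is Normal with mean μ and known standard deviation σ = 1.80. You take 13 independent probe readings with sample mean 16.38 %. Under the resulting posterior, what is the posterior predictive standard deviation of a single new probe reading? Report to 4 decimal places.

For Normal data with known variance σ², a Normal(μ₀, σ₀²) prior on μ is conjugate. Posterior precision = 1/σ₀² + n/σ²; posterior mean is the precision-weighted average of μ₀ and x̄.
σ₀² = 4.20² = 17.64, σ² = 1.80² = 3.24; σ² + n·σ₀² = 3.24 + 13·17.64 = 232.56.
Posterior precision = 1/σ₀² + n/σ² = 1/17.64 + 13/3.24 = (σ² + n·σ₀²)/(σ₀²σ²) = 232.56/(17.64·3.24); posterior variance σₙ² = σ₀²σ²/(σ² + n·σ₀²) = 17.64·3.24/232.56 = 0.245759.
Predictive variance for one new observation = σₙ² + σ² = 17.64·3.24/232.56 + 3.24 = σ²·(σ₀² + 232.56)/232.56 = 3.24·250.2/232.56 = 3.485759; SD = √(3.24·250.2/232.56) = 1.8670.

1.8670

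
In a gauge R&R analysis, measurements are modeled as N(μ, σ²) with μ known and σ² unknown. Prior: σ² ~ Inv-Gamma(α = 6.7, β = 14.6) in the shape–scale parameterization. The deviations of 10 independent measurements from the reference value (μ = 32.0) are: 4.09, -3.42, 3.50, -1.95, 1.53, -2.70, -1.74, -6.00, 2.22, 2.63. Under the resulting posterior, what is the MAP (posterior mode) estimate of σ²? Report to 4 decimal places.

5.2827

With known mean μ and an Inverse-Gamma(α, β) prior on σ², the Normal likelihood is conjugate: posterior is Inv-Gamma(α + n/2, β + Σ(xᵢ−μ)²/2).
Σ(xᵢ−μ)² = (4.09)² + (-3.42)² + (3.50)² + (-1.95)² + (1.53)² + (-2.70)² + (-1.74)² + (-6.00)² + (2.22)² + (2.63)² = 104.9808.
Posterior: Inv-Gamma(6.7 + 10/2, 14.6 + 104.9808/2) = Inv-Gamma(11.70, 67.09040).
Mode = β/(α+1) = 67.09040/12.70 = 5.2827.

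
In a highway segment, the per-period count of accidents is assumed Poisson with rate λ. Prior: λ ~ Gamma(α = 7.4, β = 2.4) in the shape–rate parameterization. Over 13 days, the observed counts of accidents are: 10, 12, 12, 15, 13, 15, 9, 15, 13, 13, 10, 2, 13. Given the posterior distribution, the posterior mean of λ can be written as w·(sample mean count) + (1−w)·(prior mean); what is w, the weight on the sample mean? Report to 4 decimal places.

0.8442

With a Gamma(shape α, rate β) prior, the Poisson likelihood is conjugate: the posterior is Gamma(α + ΣXᵢ, β + n).
Posterior mean = (α₀+S)/(β₀+n) = [n/(β₀+n)]·(S/n) + [β₀/(β₀+n)]·(α₀/β₀), so only n and β₀ enter the weight.
Weight on data w = n/(β₀+n) = 13/(2.4+13) = 13/15.4 = 0.8442.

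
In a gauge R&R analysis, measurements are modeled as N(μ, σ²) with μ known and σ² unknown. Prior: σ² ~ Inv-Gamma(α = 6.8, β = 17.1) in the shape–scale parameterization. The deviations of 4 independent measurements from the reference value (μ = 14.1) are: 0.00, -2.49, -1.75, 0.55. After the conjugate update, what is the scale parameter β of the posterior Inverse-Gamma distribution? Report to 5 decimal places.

With known mean μ and an Inverse-Gamma(α, β) prior on σ², the Normal likelihood is conjugate: posterior is Inv-Gamma(α + n/2, β + Σ(xᵢ−μ)²/2).
Σ(xᵢ−μ)² = (0.00)² + (-2.49)² + (-1.75)² + (0.55)² = 9.5651.
Posterior: Inv-Gamma(6.8 + 4/2, 17.1 + 9.5651/2) = Inv-Gamma(8.80, 21.88255).
Posterior β = 21.88255.

21.88255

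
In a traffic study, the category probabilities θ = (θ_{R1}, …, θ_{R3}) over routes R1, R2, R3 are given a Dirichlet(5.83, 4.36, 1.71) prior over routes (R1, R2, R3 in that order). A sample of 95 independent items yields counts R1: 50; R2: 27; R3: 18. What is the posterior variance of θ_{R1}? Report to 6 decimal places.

The Dirichlet prior is conjugate to the Multinomial likelihood: each posterior αⱼ = prior αⱼ + observed count nⱼ.
Posterior concentration: (55.83, 31.36, 19.71), total = 106.90.
Var[θ_j] = α_j(Σα−α_j)/((Σα)²(Σα+1)) = 55.83·51.07/(106.90²·107.90) = 0.002312.

0.002312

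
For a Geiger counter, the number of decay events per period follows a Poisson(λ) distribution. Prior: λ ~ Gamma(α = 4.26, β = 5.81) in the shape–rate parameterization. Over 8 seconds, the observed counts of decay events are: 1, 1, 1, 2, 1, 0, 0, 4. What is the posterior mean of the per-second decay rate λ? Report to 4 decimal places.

1.0326

With a Gamma(shape α, rate β) prior, the Poisson likelihood is conjugate: the posterior is Gamma(α + ΣXᵢ, β + n).
Sum of counts S = 10 over n = 8 seconds.
Posterior: Gamma(α+S, β+n) = Gamma(4.26+10, 5.81+8) = Gamma(14.26, 13.81).
Posterior mean = α/β = 14.26/13.81 = 1.0326.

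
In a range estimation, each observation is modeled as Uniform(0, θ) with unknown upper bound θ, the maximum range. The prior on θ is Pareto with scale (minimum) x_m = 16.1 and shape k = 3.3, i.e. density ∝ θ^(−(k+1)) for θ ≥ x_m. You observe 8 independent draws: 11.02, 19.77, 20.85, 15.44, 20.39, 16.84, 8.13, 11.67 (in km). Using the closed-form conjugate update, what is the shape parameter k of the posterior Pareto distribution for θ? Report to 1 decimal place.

A Pareto(scale x_m, shape k) prior on the upper bound θ of Uniform(0, θ) is conjugate: posterior is Pareto(max(x_m, max xᵢ), k + n).
Sample maximum = 20.85; prior scale x_m = 16.1 → posterior scale = max = 20.85.
Posterior shape = 3.3 + 8 = 11.3.
Posterior shape k = 11.3.

11.3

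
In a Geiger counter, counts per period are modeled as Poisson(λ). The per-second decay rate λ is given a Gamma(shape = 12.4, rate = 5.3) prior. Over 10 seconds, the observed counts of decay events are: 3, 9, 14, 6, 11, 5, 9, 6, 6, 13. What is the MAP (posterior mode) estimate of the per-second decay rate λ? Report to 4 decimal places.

6.1046

With a Gamma(shape α, rate β) prior, the Poisson likelihood is conjugate: the posterior is Gamma(α + ΣXᵢ, β + n).
Sum of counts S = 82 over n = 10 seconds.
Posterior: Gamma(α+S, β+n) = Gamma(12.4+82, 5.3+10) = Gamma(94.4, 15.3).
Mode of Gamma(α,β) for α≥1 is (α−1)/β = 93.4/15.3 = 6.1046.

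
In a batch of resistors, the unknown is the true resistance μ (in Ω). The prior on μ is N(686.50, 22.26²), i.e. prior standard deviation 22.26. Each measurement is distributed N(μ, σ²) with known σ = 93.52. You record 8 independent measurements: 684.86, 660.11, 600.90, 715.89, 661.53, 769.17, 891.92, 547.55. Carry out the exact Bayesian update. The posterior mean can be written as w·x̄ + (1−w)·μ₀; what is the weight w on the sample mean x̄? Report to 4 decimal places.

For Normal data with known variance σ², a Normal(μ₀, σ₀²) prior on μ is conjugate. Posterior precision = 1/σ₀² + n/σ²; posterior mean is the precision-weighted average of μ₀ and x̄.
σ₀² = 22.26² = 495.5076, σ² = 93.52² = 8745.9904. Prior precision 1/σ₀² = 1/495.5076; data precision n/σ² = 8/8745.9904.
w = (n/σ²)/(1/σ₀² + n/σ²) = n·σ₀²/(σ² + n·σ₀²) = 8·495.5076/(8745.9904 + 8·495.5076) = 3964.0608/12710.0512 = 0.3119.

0.3119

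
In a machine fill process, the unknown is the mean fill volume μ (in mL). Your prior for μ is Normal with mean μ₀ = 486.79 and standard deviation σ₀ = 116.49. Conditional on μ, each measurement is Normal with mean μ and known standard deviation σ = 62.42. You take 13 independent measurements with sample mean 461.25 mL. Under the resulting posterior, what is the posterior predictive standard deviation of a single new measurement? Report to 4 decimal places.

For Normal data with known variance σ², a Normal(μ₀, σ₀²) prior on μ is conjugate. Posterior precision = 1/σ₀² + n/σ²; posterior mean is the precision-weighted average of μ₀ and x̄.
σ₀² = 116.49² = 13569.9201, σ² = 62.42² = 3896.2564; σ² + n·σ₀² = 3896.2564 + 13·13569.9201 = 180305.2177.
Posterior precision = 1/σ₀² + n/σ² = 1/13569.9201 + 13/3896.2564 = (σ² + n·σ₀²)/(σ₀²σ²) = 180305.2177/(13569.9201·3896.2564); posterior variance σₙ² = σ₀²σ²/(σ² + n·σ₀²) = 13569.9201·3896.2564/180305.2177 = 293.235485.
Predictive variance for one new observation = σₙ² + σ² = 13569.9201·3896.2564/180305.2177 + 3896.2564 = σ²·(σ₀² + 180305.2177)/180305.2177 = 3896.2564·193875.1378/180305.2177 = 4189.491885; SD = √(3896.2564·193875.1378/180305.2177) = 64.7263.

64.7263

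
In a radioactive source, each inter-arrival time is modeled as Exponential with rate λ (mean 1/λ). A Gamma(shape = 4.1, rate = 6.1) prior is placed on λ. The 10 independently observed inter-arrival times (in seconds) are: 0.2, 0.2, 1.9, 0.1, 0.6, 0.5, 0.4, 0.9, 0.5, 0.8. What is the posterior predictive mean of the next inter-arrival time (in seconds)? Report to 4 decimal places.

With a Gamma(shape α, rate β) prior on the exponential rate λ, the posterior after n observations with total T = Σxᵢ is Gamma(α+n, β+T).
Sum of observations T = 6.1 seconds; n = 10.
Posterior: Gamma(4.1+10, 6.1+6.1) = Gamma(14.1, 12.2).
The predictive distribution for the next observation is Lomax; its mean is β/(α−1) = 12.2/13.1 = 0.9313.

0.9313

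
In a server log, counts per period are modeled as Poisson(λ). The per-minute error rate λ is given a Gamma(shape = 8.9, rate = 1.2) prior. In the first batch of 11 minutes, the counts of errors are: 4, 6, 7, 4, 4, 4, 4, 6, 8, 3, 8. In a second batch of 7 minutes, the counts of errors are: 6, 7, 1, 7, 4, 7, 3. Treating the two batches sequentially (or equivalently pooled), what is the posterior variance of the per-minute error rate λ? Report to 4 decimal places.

0.2764

With a Gamma(shape α, rate β) prior, the Poisson likelihood is conjugate: the posterior is Gamma(α + ΣXᵢ, β + n).
Batch 1: sum of counts S = 58 over n = 11 minutes.
After batch 1: Gamma(α+S, β+n) = Gamma(8.9+58, 1.2+11) = Gamma(66.9, 12.2).
Batch 2: sum of counts S = 35 over n = 7 minutes.
After batch 2: Gamma(α+S, β+n) = Gamma(66.9+35, 12.2+7) = Gamma(101.9, 19.2).
Var = α/β² = 101.9/19.2² = 0.2764.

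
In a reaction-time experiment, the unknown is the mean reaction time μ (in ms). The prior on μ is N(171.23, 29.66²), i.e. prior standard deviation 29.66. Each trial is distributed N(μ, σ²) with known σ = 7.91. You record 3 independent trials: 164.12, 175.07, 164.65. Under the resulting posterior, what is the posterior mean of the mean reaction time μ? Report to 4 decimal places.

168.0227

For Normal data with known variance σ², a Normal(μ₀, σ₀²) prior on μ is conjugate. Posterior precision = 1/σ₀² + n/σ²; posterior mean is the precision-weighted average of μ₀ and x̄.
Σxᵢ = 164.12 + 175.07 + 164.65 = 503.84, so n·x̄ = 503.84.
σ₀² = 29.66² = 879.7156, σ² = 7.91² = 62.5681; σ² + n·σ₀² = 62.5681 + 3·879.7156 = 2701.7149.
Posterior mean = (μ₀/σ₀² + n·x̄/σ²)/(1/σ₀² + n/σ²) = (σ²·μ₀ + σ₀²·n·x̄)/(σ² + n·σ₀²) = (62.5681·171.23 + 879.7156·503.84)/2701.7149 = 453949.443667/2701.7149 = 168.0227.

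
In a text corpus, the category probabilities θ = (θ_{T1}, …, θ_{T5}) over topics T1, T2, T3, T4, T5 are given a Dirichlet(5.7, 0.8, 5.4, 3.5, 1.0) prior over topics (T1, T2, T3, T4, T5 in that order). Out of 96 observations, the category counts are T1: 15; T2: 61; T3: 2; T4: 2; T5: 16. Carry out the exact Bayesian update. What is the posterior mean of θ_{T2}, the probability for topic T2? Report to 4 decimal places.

The Dirichlet prior is conjugate to the Multinomial likelihood: each posterior αⱼ = prior αⱼ + observed count nⱼ.
Posterior concentration: (20.7, 61.8, 7.4, 5.5, 17.0), total = 112.4.
E[θ_{T2}|data] = α_{T2}/Σα = 61.8/112.4 = 0.5498.

0.5498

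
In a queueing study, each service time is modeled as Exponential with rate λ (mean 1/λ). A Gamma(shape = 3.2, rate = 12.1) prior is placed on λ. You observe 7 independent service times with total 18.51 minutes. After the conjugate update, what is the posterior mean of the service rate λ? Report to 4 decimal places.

With a Gamma(shape α, rate β) prior on the exponential rate λ, the posterior after n observations with total T = Σxᵢ is Gamma(α+n, β+T).
Posterior: Gamma(3.2+7, 12.1+18.51) = Gamma(10.2, 30.61).
Posterior mean of λ = α/β = 10.2/30.61 = 0.3332.

0.3332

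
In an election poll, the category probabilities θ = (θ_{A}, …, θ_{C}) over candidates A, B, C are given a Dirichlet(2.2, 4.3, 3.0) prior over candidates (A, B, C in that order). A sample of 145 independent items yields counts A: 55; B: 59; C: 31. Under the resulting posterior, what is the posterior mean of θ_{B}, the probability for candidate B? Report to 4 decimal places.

The Dirichlet prior is conjugate to the Multinomial likelihood: each posterior αⱼ = prior αⱼ + observed count nⱼ.
Posterior concentration: (57.2, 63.3, 34.0), total = 154.5.
E[θ_{B}|data] = α_{B}/Σα = 63.3/154.5 = 0.4097.

0.4097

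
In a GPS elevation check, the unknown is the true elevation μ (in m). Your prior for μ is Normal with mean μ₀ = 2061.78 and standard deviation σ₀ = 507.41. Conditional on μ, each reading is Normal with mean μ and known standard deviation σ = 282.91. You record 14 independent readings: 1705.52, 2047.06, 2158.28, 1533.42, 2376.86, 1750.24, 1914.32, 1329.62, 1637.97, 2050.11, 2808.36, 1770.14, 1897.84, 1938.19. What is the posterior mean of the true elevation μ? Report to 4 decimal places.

1925.7303

For Normal data with known variance σ², a Normal(μ₀, σ₀²) prior on μ is conjugate. Posterior precision = 1/σ₀² + n/σ²; posterior mean is the precision-weighted average of μ₀ and x̄.
Σxᵢ = 1705.52 + 2047.06 + 2158.28 + 1533.42 + 2376.86 + 1750.24 + 1914.32 + 1329.62 + 1637.97 + 2050.11 + 2808.36 + 1770.14 + 1897.84 + 1938.19 = 26917.93, so n·x̄ = 26917.93.
σ₀² = 507.41² = 257464.9081, σ² = 282.91² = 80038.0681; σ² + n·σ₀² = 80038.0681 + 14·257464.9081 = 3684546.7815.
Posterior mean = (μ₀/σ₀² + n·x̄/σ²)/(1/σ₀² + n/σ²) = (σ²·μ₀ + σ₀²·n·x̄)/(σ² + n·σ₀²) = (80038.0681·2061.78 + 257464.9081·26917.93)/3684546.7815 = 7095443261.739451/3684546.7815 = 1925.7303.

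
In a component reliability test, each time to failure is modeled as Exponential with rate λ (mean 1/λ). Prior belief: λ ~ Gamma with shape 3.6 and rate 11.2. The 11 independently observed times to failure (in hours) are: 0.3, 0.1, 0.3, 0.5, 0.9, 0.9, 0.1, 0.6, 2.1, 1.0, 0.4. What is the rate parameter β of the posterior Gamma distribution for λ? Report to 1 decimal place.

18.4

With a Gamma(shape α, rate β) prior on the exponential rate λ, the posterior after n observations with total T = Σxᵢ is Gamma(α+n, β+T).
Sum of observations T = 7.2 hours; n = 11.
Posterior: Gamma(3.6+11, 11.2+7.2) = Gamma(14.6, 18.4).
Posterior β = 18.4.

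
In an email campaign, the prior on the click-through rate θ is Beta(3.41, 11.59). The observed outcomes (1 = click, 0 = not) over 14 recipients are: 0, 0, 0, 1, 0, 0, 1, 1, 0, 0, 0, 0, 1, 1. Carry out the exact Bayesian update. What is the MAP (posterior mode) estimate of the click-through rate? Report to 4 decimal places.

0.2744

The Beta prior is conjugate to a Binomial/Bernoulli likelihood; the update adds successes to α and failures to β.
Posterior: Beta(α+k, β+n−k) = Beta(3.41+5, 11.59+9) = Beta(8.41, 20.59).
Mode of Beta(a,b) for a,b>1 is (a−1)/(a+b−2) = 7.41/27.00 = 0.2744.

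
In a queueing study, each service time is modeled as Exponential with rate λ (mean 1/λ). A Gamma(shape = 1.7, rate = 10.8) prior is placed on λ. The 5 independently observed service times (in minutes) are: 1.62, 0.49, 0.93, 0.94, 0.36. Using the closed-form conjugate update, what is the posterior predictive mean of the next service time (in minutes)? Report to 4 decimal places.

With a Gamma(shape α, rate β) prior on the exponential rate λ, the posterior after n observations with total T = Σxᵢ is Gamma(α+n, β+T).
Sum of observations T = 4.34 minutes; n = 5.
Posterior: Gamma(1.7+5, 10.8+4.34) = Gamma(6.7, 15.14).
The predictive distribution for the next observation is Lomax; its mean is β/(α−1) = 15.14/5.7 = 2.6561.

2.6561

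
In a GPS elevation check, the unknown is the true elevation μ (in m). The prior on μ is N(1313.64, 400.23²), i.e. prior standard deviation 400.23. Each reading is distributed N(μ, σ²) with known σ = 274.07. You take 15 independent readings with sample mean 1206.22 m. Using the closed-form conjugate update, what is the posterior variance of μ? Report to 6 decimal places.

4855.823087

For Normal data with known variance σ², a Normal(μ₀, σ₀²) prior on μ is conjugate. Posterior precision = 1/σ₀² + n/σ²; posterior mean is the precision-weighted average of μ₀ and x̄.
σ₀² = 400.23² = 160184.0529, σ² = 274.07² = 75114.3649; σ² + n·σ₀² = 75114.3649 + 15·160184.0529 = 2477875.1584.
Posterior precision = 1/σ₀² + n/σ² = 1/160184.0529 + 15/75114.3649 = (σ² + n·σ₀²)/(σ₀²σ²) = 2477875.1584/(160184.0529·75114.3649); posterior variance σₙ² = σ₀²σ²/(σ² + n·σ₀²) = 160184.0529·75114.3649/2477875.1584 = 4855.823087.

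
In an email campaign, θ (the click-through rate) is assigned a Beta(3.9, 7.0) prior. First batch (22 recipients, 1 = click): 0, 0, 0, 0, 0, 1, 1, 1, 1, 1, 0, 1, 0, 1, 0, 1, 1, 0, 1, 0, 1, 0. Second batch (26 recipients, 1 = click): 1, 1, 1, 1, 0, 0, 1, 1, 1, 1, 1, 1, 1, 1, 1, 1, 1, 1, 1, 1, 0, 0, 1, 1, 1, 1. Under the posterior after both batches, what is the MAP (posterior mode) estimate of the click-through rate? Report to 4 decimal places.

The Beta prior is conjugate to a Binomial/Bernoulli likelihood; the update adds successes to α and failures to β.
After batch 1: Beta(3.9+11, 7.0+11) = Beta(14.9, 18.0).
After batch 2: Beta(14.9+22, 18.0+4) = Beta(36.9, 22.0).
Mode of Beta(a,b) for a,b>1 is (a−1)/(a+b−2) = 35.9/56.9 = 0.6309.

0.6309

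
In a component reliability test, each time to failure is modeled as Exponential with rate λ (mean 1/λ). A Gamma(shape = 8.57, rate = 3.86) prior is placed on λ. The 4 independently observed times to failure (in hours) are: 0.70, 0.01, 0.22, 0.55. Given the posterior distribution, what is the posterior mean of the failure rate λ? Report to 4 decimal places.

With a Gamma(shape α, rate β) prior on the exponential rate λ, the posterior after n observations with total T = Σxᵢ is Gamma(α+n, β+T).
Sum of observations T = 1.48 hours; n = 4.
Posterior: Gamma(8.57+4, 3.86+1.48) = Gamma(12.57, 5.34).
Posterior mean of λ = α/β = 12.57/5.34 = 2.3539.

2.3539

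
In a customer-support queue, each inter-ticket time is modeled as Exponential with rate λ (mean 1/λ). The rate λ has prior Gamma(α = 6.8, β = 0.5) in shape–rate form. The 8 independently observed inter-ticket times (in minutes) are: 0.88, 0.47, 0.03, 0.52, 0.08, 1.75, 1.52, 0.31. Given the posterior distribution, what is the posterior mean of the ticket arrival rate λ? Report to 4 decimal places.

With a Gamma(shape α, rate β) prior on the exponential rate λ, the posterior after n observations with total T = Σxᵢ is Gamma(α+n, β+T).
Sum of observations T = 5.56 minutes; n = 8.
Posterior: Gamma(6.8+8, 0.5+5.56) = Gamma(14.8, 6.06).
Posterior mean of λ = α/β = 14.8/6.06 = 2.4422.

2.4422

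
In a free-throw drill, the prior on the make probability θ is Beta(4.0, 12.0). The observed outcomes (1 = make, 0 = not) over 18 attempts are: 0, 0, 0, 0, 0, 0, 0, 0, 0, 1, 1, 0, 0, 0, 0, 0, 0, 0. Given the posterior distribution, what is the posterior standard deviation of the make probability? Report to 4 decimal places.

0.0644

The Beta prior is conjugate to a Binomial/Bernoulli likelihood; the update adds successes to α and failures to β.
Posterior: Beta(α+k, β+n−k) = Beta(4.0+2, 12.0+16) = Beta(6.0, 28.0).
Var = αβ/((α+β)²(α+β+1)) = 6.0·28.0/(34.0²·35.0) = 0.00415225; SD = √0.00415225 = 0.0644.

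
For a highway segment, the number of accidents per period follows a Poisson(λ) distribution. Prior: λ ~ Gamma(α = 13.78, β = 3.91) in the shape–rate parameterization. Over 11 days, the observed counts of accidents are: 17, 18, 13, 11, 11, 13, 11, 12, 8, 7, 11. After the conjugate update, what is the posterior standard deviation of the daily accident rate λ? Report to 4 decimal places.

With a Gamma(shape α, rate β) prior, the Poisson likelihood is conjugate: the posterior is Gamma(α + ΣXᵢ, β + n).
Sum of counts S = 132 over n = 11 days.
Posterior: Gamma(α+S, β+n) = Gamma(13.78+132, 3.91+11) = Gamma(145.78, 14.91).
SD = √α/β = √145.78/14.91 = 0.8098.

0.8098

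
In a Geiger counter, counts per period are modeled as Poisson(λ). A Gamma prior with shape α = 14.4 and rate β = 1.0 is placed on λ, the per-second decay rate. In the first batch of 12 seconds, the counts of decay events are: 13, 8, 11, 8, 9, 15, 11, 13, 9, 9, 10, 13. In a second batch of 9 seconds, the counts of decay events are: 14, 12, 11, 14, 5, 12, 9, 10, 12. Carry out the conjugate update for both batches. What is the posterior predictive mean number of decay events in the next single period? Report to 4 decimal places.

11.0182

With a Gamma(shape α, rate β) prior, the Poisson likelihood is conjugate: the posterior is Gamma(α + ΣXᵢ, β + n).
Batch 1: sum of counts S = 129 over n = 12 seconds.
After batch 1: Gamma(α+S, β+n) = Gamma(14.4+129, 1.0+12) = Gamma(143.4, 13.0).
Batch 2: sum of counts S = 99 over n = 9 seconds.
After batch 2: Gamma(α+S, β+n) = Gamma(143.4+99, 13.0+9) = Gamma(242.4, 22.0).
The predictive distribution for one future period is NegBinom with mean α/β = 11.0182.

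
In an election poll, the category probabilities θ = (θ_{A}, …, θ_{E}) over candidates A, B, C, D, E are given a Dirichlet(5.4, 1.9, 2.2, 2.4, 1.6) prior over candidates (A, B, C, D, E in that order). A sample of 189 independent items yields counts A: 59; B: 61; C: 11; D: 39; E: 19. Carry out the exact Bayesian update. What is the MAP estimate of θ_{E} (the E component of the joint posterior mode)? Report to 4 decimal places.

0.0992

The Dirichlet prior is conjugate to the Multinomial likelihood: each posterior αⱼ = prior αⱼ + observed count nⱼ.
Posterior concentration: (64.4, 62.9, 13.2, 41.4, 20.6), total = 202.5.
Joint mode component: (α_{E}−1)/(Σα−K) = 19.6/197.5 = 0.0992.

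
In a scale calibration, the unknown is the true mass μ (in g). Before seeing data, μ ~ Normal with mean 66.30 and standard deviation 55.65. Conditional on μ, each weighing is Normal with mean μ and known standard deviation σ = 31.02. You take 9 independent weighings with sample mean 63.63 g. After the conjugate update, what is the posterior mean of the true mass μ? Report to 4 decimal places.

For Normal data with known variance σ², a Normal(μ₀, σ₀²) prior on μ is conjugate. Posterior precision = 1/σ₀² + n/σ²; posterior mean is the precision-weighted average of μ₀ and x̄.
n·x̄ = 9·63.63 = 572.67.
σ₀² = 55.65² = 3096.9225, σ² = 31.02² = 962.2404; σ² + n·σ₀² = 962.2404 + 9·3096.9225 = 28834.5429.
Posterior mean = (μ₀/σ₀² + n·x̄/σ²)/(1/σ₀² + n/σ²) = (σ²·μ₀ + σ₀²·n·x̄)/(σ² + n·σ₀²) = (962.2404·66.30 + 3096.9225·572.67)/28834.5429 = 1837311.146595/28834.5429 = 63.7191.

63.7191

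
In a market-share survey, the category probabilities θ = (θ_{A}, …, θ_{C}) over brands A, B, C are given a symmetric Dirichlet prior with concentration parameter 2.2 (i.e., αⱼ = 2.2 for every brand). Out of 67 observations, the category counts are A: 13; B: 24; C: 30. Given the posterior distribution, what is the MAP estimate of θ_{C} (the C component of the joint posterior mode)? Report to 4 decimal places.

The Dirichlet prior is conjugate to the Multinomial likelihood: each posterior αⱼ = prior αⱼ + observed count nⱼ.
Posterior concentration: (15.2, 26.2, 32.2), total = 73.6.
Joint mode component: (α_{C}−1)/(Σα−K) = 31.2/70.6 = 0.4419.

0.4419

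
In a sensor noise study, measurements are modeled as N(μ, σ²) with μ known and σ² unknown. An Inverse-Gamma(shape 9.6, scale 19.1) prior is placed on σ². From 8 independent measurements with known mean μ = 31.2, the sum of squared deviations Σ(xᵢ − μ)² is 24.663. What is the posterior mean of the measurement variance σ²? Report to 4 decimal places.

2.4946

With known mean μ and an Inverse-Gamma(α, β) prior on σ², the Normal likelihood is conjugate: posterior is Inv-Gamma(α + n/2, β + Σ(xᵢ−μ)²/2).
Posterior: Inv-Gamma(9.6 + 8/2, 19.1 + 24.663/2) = Inv-Gamma(13.60, 31.4315).
E[σ²|data] = β/(α−1) = 31.4315/12.60 = 2.4946.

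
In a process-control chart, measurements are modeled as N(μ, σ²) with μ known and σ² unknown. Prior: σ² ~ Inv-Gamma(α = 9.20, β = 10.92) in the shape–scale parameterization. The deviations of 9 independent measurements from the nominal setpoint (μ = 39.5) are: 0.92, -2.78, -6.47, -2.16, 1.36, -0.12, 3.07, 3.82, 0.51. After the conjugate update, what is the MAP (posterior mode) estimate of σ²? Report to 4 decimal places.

3.5062

With known mean μ and an Inverse-Gamma(α, β) prior on σ², the Normal likelihood is conjugate: posterior is Inv-Gamma(α + n/2, β + Σ(xᵢ−μ)²/2).
Σ(xᵢ−μ)² = (0.92)² + (-2.78)² + (-6.47)² + (-2.16)² + (1.36)² + (-0.12)² + (3.07)² + (3.82)² + (0.51)² = 81.2427.
Posterior: Inv-Gamma(9.20 + 9/2, 10.92 + 81.2427/2) = Inv-Gamma(13.70, 51.54135).
Mode = β/(α+1) = 51.54135/14.70 = 3.5062.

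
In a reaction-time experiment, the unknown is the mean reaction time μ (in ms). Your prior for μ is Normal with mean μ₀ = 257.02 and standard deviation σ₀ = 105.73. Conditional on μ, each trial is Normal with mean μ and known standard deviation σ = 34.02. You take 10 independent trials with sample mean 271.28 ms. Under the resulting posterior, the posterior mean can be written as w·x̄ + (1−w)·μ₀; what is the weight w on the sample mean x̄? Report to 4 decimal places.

For Normal data with known variance σ², a Normal(μ₀, σ₀²) prior on μ is conjugate. Posterior precision = 1/σ₀² + n/σ²; posterior mean is the precision-weighted average of μ₀ and x̄.
σ₀² = 105.73² = 11178.8329, σ² = 34.02² = 1157.3604. Prior precision 1/σ₀² = 1/11178.8329; data precision n/σ² = 10/1157.3604.
w = (n/σ²)/(1/σ₀² + n/σ²) = n·σ₀²/(σ² + n·σ₀²) = 10·11178.8329/(1157.3604 + 10·11178.8329) = 111788.329/112945.6894 = 0.9898.

0.9898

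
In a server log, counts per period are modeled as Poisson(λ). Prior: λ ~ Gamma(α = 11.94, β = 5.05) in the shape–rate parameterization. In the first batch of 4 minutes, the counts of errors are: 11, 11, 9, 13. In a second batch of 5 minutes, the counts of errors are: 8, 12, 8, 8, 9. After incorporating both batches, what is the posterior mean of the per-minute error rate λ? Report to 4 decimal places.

With a Gamma(shape α, rate β) prior, the Poisson likelihood is conjugate: the posterior is Gamma(α + ΣXᵢ, β + n).
Batch 1: sum of counts S = 44 over n = 4 minutes.
After batch 1: Gamma(α+S, β+n) = Gamma(11.94+44, 5.05+4) = Gamma(55.94, 9.05).
Batch 2: sum of counts S = 45 over n = 5 minutes.
After batch 2: Gamma(α+S, β+n) = Gamma(55.94+45, 9.05+5) = Gamma(100.94, 14.05).
Posterior mean = α/β = 100.94/14.05 = 7.1843.

7.1843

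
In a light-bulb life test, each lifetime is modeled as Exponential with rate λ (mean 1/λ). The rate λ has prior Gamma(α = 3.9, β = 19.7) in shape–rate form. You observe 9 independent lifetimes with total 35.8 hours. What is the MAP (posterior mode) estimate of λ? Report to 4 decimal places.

With a Gamma(shape α, rate β) prior on the exponential rate λ, the posterior after n observations with total T = Σxᵢ is Gamma(α+n, β+T).
Posterior: Gamma(3.9+9, 19.7+35.8) = Gamma(12.9, 55.5).
Mode = (α−1)/β = 0.2144.

0.2144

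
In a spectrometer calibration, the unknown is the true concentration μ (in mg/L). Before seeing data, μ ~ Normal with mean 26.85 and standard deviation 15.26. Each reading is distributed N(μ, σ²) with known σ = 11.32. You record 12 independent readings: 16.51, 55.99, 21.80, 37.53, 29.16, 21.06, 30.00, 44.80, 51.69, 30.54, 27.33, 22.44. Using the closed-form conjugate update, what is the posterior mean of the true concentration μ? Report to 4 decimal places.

32.1606

For Normal data with known variance σ², a Normal(μ₀, σ₀²) prior on μ is conjugate. Posterior precision = 1/σ₀² + n/σ²; posterior mean is the precision-weighted average of μ₀ and x̄.
Σxᵢ = 16.51 + 55.99 + 21.80 + 37.53 + 29.16 + 21.06 + 30.00 + 44.80 + 51.69 + 30.54 + 27.33 + 22.44 = 388.85, so n·x̄ = 388.85.
σ₀² = 15.26² = 232.8676, σ² = 11.32² = 128.1424; σ² + n·σ₀² = 128.1424 + 12·232.8676 = 2922.5536.
Posterior mean = (μ₀/σ₀² + n·x̄/σ²)/(1/σ₀² + n/σ²) = (σ²·μ₀ + σ₀²·n·x̄)/(σ² + n·σ₀²) = (128.1424·26.85 + 232.8676·388.85)/2922.5536 = 93991.1897/2922.5536 = 32.1606.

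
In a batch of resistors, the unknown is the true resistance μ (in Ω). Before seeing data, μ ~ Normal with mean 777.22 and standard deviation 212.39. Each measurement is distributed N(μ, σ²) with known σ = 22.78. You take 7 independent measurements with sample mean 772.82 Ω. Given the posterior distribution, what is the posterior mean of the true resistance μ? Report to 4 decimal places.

772.8272

For Normal data with known variance σ², a Normal(μ₀, σ₀²) prior on μ is conjugate. Posterior precision = 1/σ₀² + n/σ²; posterior mean is the precision-weighted average of μ₀ and x̄.
n·x̄ = 7·772.82 = 5409.74.
σ₀² = 212.39² = 45109.5121, σ² = 22.78² = 518.9284; σ² + n·σ₀² = 518.9284 + 7·45109.5121 = 316285.5131.
Posterior mean = (μ₀/σ₀² + n·x̄/σ²)/(1/σ₀² + n/σ²) = (σ²·μ₀ + σ₀²·n·x̄)/(σ² + n·σ₀²) = (518.9284·777.22 + 45109.5121·5409.74)/316285.5131 = 244434053.518902/316285.5131 = 772.8272.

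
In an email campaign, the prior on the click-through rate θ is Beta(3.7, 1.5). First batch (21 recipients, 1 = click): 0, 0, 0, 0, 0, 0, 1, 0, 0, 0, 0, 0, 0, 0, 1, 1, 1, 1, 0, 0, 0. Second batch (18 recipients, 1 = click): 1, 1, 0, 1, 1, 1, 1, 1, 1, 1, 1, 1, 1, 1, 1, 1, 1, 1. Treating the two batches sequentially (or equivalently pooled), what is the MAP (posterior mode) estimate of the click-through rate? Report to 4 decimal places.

The Beta prior is conjugate to a Binomial/Bernoulli likelihood; the update adds successes to α and failures to β.
After batch 1: Beta(3.7+5, 1.5+16) = Beta(8.7, 17.5).
After batch 2: Beta(8.7+17, 17.5+1) = Beta(25.7, 18.5).
Mode of Beta(a,b) for a,b>1 is (a−1)/(a+b−2) = 24.7/42.2 = 0.5853.

0.5853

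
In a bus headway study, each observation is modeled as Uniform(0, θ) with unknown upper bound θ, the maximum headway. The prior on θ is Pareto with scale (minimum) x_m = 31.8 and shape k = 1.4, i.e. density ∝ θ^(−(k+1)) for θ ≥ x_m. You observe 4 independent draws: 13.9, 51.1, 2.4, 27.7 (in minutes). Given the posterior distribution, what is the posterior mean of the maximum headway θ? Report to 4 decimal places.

62.7136

A Pareto(scale x_m, shape k) prior on the upper bound θ of Uniform(0, θ) is conjugate: posterior is Pareto(max(x_m, max xᵢ), k + n).
Sample maximum = 51.1; prior scale x_m = 31.8 → posterior scale = max = 51.1.
Posterior shape = 1.4 + 4 = 5.4.
E[θ|data] = k·x_m/(k−1) = 5.4·51.1/4.4 = 62.7136.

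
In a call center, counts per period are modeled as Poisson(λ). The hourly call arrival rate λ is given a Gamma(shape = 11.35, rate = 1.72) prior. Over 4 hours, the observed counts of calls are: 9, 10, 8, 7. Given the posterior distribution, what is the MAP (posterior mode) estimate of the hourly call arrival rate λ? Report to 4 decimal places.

7.7535

With a Gamma(shape α, rate β) prior, the Poisson likelihood is conjugate: the posterior is Gamma(α + ΣXᵢ, β + n).
Sum of counts S = 34 over n = 4 hours.
Posterior: Gamma(α+S, β+n) = Gamma(11.35+34, 1.72+4) = Gamma(45.35, 5.72).
Mode of Gamma(α,β) for α≥1 is (α−1)/β = 44.35/5.72 = 7.7535.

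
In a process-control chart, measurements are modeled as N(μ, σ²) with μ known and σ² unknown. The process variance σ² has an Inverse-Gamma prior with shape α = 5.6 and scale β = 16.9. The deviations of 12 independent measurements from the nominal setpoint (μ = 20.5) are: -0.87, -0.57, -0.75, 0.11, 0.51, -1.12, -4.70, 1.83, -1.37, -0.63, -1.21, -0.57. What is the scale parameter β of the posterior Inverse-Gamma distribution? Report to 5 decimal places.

33.23630

With known mean μ and an Inverse-Gamma(α, β) prior on σ², the Normal likelihood is conjugate: posterior is Inv-Gamma(α + n/2, β + Σ(xᵢ−μ)²/2).
Σ(xᵢ−μ)² = (-0.87)² + (-0.57)² + (-0.75)² + (0.11)² + (0.51)² + (-1.12)² + (-4.70)² + (1.83)² + (-1.37)² + (-0.63)² + (-1.21)² + (-0.57)² = 32.6726.
Posterior: Inv-Gamma(5.6 + 12/2, 16.9 + 32.6726/2) = Inv-Gamma(11.60, 33.23630).
Posterior β = 33.23630.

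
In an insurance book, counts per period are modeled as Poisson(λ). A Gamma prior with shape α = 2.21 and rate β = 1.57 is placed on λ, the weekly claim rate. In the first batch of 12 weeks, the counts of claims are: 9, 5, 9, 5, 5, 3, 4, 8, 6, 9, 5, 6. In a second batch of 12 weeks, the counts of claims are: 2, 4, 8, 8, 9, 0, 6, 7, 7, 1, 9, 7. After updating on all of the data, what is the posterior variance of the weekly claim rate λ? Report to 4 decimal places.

With a Gamma(shape α, rate β) prior, the Poisson likelihood is conjugate: the posterior is Gamma(α + ΣXᵢ, β + n).
Batch 1: sum of counts S = 74 over n = 12 weeks.
After batch 1: Gamma(α+S, β+n) = Gamma(2.21+74, 1.57+12) = Gamma(76.21, 13.57).
Batch 2: sum of counts S = 68 over n = 12 weeks.
After batch 2: Gamma(α+S, β+n) = Gamma(76.21+68, 13.57+12) = Gamma(144.21, 25.57).
Var = α/β² = 144.21/25.57² = 0.2206.

0.2206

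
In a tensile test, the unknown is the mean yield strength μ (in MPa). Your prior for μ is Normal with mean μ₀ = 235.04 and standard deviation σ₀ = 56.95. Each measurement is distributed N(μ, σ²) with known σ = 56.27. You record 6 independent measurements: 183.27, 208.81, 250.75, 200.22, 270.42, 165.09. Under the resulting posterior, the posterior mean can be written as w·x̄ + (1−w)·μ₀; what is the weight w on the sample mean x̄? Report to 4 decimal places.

For Normal data with known variance σ², a Normal(μ₀, σ₀²) prior on μ is conjugate. Posterior precision = 1/σ₀² + n/σ²; posterior mean is the precision-weighted average of μ₀ and x̄.
σ₀² = 56.95² = 3243.3025, σ² = 56.27² = 3166.3129. Prior precision 1/σ₀² = 1/3243.3025; data precision n/σ² = 6/3166.3129.
w = (n/σ²)/(1/σ₀² + n/σ²) = n·σ₀²/(σ² + n·σ₀²) = 6·3243.3025/(3166.3129 + 6·3243.3025) = 19459.815/22626.1279 = 0.8601.

0.8601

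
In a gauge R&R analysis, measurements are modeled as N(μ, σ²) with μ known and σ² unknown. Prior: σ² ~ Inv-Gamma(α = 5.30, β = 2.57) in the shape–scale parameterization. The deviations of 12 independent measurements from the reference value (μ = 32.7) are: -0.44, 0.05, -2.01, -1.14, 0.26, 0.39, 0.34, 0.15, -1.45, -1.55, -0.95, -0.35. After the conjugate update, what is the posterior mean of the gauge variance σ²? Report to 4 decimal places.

With known mean μ and an Inverse-Gamma(α, β) prior on σ², the Normal likelihood is conjugate: posterior is Inv-Gamma(α + n/2, β + Σ(xᵢ−μ)²/2).
Σ(xᵢ−μ)² = (-0.44)² + (0.05)² + (-2.01)² + (-1.14)² + (0.26)² + (0.39)² + (0.34)² + (0.15)² + (-1.45)² + (-1.55)² + (-0.95)² + (-0.35)² = 11.4236.
Posterior: Inv-Gamma(5.30 + 12/2, 2.57 + 11.4236/2) = Inv-Gamma(11.30, 8.28180).
E[σ²|data] = β/(α−1) = 8.28180/10.30 = 0.8041.

0.8041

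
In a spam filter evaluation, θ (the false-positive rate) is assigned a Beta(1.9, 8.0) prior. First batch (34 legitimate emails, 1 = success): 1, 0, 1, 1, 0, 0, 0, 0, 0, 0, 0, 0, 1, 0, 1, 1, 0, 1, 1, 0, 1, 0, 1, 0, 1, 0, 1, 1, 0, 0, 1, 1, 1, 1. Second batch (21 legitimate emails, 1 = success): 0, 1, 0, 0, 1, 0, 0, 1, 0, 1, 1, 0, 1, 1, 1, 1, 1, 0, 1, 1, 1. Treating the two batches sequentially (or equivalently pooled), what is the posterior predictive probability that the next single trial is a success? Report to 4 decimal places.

The Beta prior is conjugate to a Binomial/Bernoulli likelihood; the update adds successes to α and failures to β.
After batch 1: Beta(1.9+17, 8.0+17) = Beta(18.9, 25.0).
After batch 2: Beta(18.9+13, 25.0+8) = Beta(31.9, 33.0).
For a single future Bernoulli trial, P(success | data) = α/(α+β) = 0.4915.

0.4915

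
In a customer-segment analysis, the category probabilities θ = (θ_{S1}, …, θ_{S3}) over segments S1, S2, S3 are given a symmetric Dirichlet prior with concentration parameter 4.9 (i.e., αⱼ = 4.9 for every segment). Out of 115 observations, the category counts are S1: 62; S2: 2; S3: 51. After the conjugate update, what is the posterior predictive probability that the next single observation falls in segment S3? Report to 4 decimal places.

0.4310

The Dirichlet prior is conjugate to the Multinomial likelihood: each posterior αⱼ = prior αⱼ + observed count nⱼ.
Posterior concentration: (66.9, 6.9, 55.9), total = 129.7.
P(next = S3 | data) = α_{S3}/Σα = 0.4310.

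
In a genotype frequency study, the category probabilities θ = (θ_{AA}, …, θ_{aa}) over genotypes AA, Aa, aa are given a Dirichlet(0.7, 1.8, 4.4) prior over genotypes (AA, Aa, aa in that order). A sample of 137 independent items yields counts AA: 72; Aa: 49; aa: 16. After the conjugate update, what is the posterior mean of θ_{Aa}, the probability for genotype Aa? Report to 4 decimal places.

The Dirichlet prior is conjugate to the Multinomial likelihood: each posterior αⱼ = prior αⱼ + observed count nⱼ.
Posterior concentration: (72.7, 50.8, 20.4), total = 143.9.
E[θ_{Aa}|data] = α_{Aa}/Σα = 50.8/143.9 = 0.3530.

0.3530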